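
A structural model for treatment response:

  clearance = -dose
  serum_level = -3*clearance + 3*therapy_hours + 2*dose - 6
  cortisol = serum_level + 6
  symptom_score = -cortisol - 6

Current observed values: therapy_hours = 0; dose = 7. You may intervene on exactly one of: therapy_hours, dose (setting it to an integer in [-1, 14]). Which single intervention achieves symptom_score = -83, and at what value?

set therapy_hours = 14

Intervening on therapy_hours: with other inputs at their observed values, symptom_score = -3*therapy_hours - 41. Solving for -83 gives therapy_hours = 14, within [-1, 14].
Intervening on dose: symptom_score = -5*dose - 6. Reaching -83 requires dose = 77/5, not an integer.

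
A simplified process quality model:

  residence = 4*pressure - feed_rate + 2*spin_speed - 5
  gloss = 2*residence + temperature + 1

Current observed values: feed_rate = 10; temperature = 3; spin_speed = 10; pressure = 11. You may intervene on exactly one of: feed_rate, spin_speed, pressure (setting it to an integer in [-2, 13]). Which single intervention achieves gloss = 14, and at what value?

set pressure = 0

Intervening on feed_rate: gloss = -2*feed_rate + 122. Reaching 14 requires feed_rate = 54, outside [-2, 13].
Intervening on spin_speed: gloss = 4*spin_speed + 62. Reaching 14 requires spin_speed = -12, outside [-2, 13].
Intervening on pressure: with other inputs at their observed values, gloss = 8*pressure + 14. Solving for 14 gives pressure = 0, within [-2, 13].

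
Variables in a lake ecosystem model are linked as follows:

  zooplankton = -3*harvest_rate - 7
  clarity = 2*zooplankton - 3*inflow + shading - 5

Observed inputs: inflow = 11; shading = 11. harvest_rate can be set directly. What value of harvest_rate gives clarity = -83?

harvest_rate = 7

Substituting into the clarity equation gives clarity = -6*harvest_rate - 41.
Solve -6*harvest_rate - 41 = -83: harvest_rate = (-83 + 41) / -6 = 7.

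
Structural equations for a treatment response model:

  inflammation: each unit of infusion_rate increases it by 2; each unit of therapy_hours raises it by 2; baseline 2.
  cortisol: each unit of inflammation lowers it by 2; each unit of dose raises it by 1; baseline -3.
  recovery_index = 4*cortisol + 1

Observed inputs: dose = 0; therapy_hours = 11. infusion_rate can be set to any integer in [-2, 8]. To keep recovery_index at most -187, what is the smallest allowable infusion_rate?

infusion_rate = -1

Substituting into the inflammation equation gives inflammation = 2*infusion_rate + 24.
So cortisol = -4*infusion_rate - 51.
Substituting into the recovery_index equation gives recovery_index = -16*infusion_rate - 203.
Require -16*infusion_rate - 203 ≤ -187, so infusion_rate ≥ -1.
The smallest integer in [-2, 8] satisfying this is -1.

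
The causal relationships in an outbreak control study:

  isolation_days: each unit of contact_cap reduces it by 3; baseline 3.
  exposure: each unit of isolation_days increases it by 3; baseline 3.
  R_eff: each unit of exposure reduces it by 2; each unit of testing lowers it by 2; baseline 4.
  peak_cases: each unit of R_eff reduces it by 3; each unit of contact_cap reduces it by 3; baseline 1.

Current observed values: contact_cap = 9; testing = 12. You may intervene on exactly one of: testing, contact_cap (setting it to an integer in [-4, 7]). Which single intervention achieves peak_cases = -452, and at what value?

Intervening on testing: with other inputs at their observed values, peak_cases = 6*testing - 452. Solving for -452 gives testing = 0, within [-4, 7].
Intervening on contact_cap: peak_cases = -57*contact_cap + 133. Reaching -452 requires contact_cap = 195/19, not an integer.

set testing = 0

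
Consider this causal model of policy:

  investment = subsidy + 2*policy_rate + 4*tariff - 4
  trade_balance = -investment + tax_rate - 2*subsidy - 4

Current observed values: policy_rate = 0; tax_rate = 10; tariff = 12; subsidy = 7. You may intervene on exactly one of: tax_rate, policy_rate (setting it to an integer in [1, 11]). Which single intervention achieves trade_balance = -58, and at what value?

set tax_rate = 11

Intervening on tax_rate: with other inputs at their observed values, trade_balance = tax_rate - 69. Solving for -58 gives tax_rate = 11, within [1, 11].
Intervening on policy_rate: trade_balance = -2*policy_rate - 59. Reaching -58 requires policy_rate = -1/2, not an integer.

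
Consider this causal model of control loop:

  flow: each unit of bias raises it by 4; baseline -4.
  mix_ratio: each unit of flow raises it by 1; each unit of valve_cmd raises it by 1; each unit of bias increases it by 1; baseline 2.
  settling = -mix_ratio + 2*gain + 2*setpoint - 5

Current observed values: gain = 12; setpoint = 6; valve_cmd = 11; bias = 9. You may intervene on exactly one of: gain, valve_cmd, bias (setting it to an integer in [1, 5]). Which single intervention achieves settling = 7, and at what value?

Intervening on gain: settling = 2*gain - 47. Reaching 7 requires gain = 27, outside [1, 5].
Intervening on valve_cmd: settling = -valve_cmd - 12. Reaching 7 requires valve_cmd = -19, outside [1, 5].
Intervening on bias: with other inputs at their observed values, settling = -5*bias + 22. Solving for 7 gives bias = 3, within [1, 5].

set bias = 3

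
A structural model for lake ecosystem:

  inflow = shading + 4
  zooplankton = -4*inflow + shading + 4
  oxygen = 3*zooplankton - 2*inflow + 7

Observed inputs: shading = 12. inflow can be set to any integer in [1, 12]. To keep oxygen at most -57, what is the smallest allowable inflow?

Intervening on inflow fixes its value directly, overriding its dependence on shading.
Substituting into the zooplankton equation gives zooplankton = -4*inflow + 16.
Substituting into the oxygen equation gives oxygen = -14*inflow + 55.
Require -14*inflow + 55 ≤ -57, so inflow ≥ 8.
The smallest integer in [1, 12] satisfying this is 8.

inflow = 8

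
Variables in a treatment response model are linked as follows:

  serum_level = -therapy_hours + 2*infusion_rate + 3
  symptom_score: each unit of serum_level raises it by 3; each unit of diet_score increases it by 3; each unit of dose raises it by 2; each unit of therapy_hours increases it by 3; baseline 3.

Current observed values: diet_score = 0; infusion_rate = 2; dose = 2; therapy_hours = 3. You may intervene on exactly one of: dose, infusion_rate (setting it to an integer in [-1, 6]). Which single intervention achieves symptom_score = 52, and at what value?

set infusion_rate = 6

Intervening on dose: symptom_score = 2*dose + 24. Reaching 52 requires dose = 14, outside [-1, 6].
Intervening on infusion_rate: with other inputs at their observed values, symptom_score = 6*infusion_rate + 16. Solving for 52 gives infusion_rate = 6, within [-1, 6].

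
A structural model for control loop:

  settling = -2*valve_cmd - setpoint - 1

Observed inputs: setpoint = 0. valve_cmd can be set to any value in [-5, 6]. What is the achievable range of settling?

Substituting into the settling equation gives settling = -2*valve_cmd - 1.
Linear in valve_cmd, so extremes are at the endpoints: valve_cmd = -5 gives settling = 9; valve_cmd = 6 gives settling = -13.

-13 to 9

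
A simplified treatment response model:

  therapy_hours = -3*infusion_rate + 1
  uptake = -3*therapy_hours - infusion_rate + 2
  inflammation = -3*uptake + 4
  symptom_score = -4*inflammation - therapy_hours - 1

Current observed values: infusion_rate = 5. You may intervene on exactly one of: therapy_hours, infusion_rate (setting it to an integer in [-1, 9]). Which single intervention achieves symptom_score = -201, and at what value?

set therapy_hours = 4

Intervening on therapy_hours: with other inputs at their observed values, symptom_score = -37*therapy_hours - 53. Solving for -201 gives therapy_hours = 4, within [-1, 9].
Intervening on infusion_rate: symptom_score = 99*infusion_rate - 30. Reaching -201 requires infusion_rate = -19/11, not an integer.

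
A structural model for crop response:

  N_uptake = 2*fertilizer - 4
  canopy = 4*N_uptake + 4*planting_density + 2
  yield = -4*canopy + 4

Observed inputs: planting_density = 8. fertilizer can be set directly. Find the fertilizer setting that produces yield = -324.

fertilizer = 8

Substituting into the canopy equation gives canopy = 8*fertilizer + 18.
yield becomes -32*fertilizer - 68.
Solve -32*fertilizer - 68 = -324: fertilizer = (-324 + 68) / -32 = 8.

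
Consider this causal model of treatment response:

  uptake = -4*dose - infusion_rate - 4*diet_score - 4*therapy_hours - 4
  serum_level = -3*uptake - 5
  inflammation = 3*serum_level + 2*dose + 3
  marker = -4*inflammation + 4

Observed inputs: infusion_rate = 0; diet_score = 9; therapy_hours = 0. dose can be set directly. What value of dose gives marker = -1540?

dose = 1

Substituting into the uptake equation gives uptake = -4*dose - 40.
Substituting into the serum_level equation gives serum_level = 12*dose + 115.
inflammation becomes 38*dose + 348.
marker becomes -152*dose - 1388.
Solve -152*dose - 1388 = -1540: dose = (-1540 + 1388) / -152 = 1.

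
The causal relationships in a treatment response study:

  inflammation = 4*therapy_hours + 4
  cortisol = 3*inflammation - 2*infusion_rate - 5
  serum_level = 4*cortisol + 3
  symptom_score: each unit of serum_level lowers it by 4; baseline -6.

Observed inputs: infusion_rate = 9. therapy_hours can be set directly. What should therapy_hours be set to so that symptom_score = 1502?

Substituting into the cortisol equation gives cortisol = 12*therapy_hours - 11.
Substituting into the serum_level equation gives serum_level = 48*therapy_hours - 41.
So symptom_score = -192*therapy_hours + 158.
Solve -192*therapy_hours + 158 = 1502: therapy_hours = (1502 - 158) / -192 = -7.

therapy_hours = -7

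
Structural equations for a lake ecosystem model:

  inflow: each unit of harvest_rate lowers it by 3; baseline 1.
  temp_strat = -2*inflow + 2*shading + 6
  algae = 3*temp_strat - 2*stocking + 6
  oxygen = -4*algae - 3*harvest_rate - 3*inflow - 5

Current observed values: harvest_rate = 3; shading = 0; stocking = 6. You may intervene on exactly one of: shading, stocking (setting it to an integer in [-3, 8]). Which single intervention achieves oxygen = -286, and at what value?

Intervening on shading: oxygen = -24*shading - 230. Reaching -286 requires shading = 7/3, not an integer.
Intervening on stocking: with other inputs at their observed values, oxygen = 8*stocking - 278. Solving for -286 gives stocking = -1, within [-3, 8].

set stocking = -1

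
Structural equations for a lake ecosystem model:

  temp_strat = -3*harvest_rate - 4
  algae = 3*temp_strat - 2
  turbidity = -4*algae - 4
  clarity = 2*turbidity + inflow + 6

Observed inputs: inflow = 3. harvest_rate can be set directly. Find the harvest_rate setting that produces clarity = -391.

harvest_rate = -7

Substituting into the algae equation gives algae = -9*harvest_rate - 14.
So turbidity = 36*harvest_rate + 52.
Substituting into the clarity equation gives clarity = 72*harvest_rate + 113.
Solve 72*harvest_rate + 113 = -391: harvest_rate = (-391 - 113) / 72 = -7.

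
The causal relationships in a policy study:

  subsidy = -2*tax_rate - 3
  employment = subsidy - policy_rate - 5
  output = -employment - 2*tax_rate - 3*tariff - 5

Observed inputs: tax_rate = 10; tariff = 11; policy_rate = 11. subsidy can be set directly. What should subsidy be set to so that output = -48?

subsidy = 6

Intervening on subsidy fixes its value directly, overriding its dependence on tax_rate.
Substituting into the employment equation gives employment = subsidy - 16.
Substituting into the output equation gives output = -subsidy - 42.
Solve -subsidy - 42 = -48: subsidy = (-48 + 42) / -1 = 6.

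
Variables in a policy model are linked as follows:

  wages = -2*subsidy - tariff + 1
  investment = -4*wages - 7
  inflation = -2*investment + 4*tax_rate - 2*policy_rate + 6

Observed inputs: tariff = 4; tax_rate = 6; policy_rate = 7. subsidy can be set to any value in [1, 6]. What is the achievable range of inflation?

Substituting into the wages equation gives wages = -2*subsidy - 3.
investment becomes 8*subsidy + 5.
inflation becomes -16*subsidy + 6.
Linear in subsidy, so extremes are at the endpoints: subsidy = 1 gives inflation = -10; subsidy = 6 gives inflation = -90.

-90 to -10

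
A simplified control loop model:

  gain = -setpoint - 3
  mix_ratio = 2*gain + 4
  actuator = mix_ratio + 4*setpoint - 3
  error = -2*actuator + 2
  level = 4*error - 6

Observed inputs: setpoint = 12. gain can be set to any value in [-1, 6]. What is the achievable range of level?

-486 to -374

Intervening on gain fixes its value directly, overriding its dependence on setpoint.
Substituting into the actuator equation gives actuator = 2*gain + 49.
So error = -4*gain - 96.
level becomes -16*gain - 390.
Linear in gain, so extremes are at the endpoints: gain = -1 gives level = -374; gain = 6 gives level = -486.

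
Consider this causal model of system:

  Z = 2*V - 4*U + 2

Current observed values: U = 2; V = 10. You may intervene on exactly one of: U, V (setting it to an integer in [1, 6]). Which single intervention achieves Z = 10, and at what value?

set U = 3

Intervening on U: with other inputs at their observed values, Z = -4*U + 22. Solving for 10 gives U = 3, within [1, 6].
Intervening on V: Z = 2*V - 6. Reaching 10 requires V = 8, outside [1, 6].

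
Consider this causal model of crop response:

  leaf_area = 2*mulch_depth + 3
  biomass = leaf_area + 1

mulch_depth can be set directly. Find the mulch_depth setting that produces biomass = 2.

Substituting into the biomass equation gives biomass = 2*mulch_depth + 4.
Solve 2*mulch_depth + 4 = 2: mulch_depth = (2 - 4) / 2 = -1.

mulch_depth = -1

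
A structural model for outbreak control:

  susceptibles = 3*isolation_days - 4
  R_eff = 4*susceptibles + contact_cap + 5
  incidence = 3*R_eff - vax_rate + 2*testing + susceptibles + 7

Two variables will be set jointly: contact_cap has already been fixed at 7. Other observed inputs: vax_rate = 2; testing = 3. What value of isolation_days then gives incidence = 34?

With contact_cap held at 7:
Substituting into the R_eff equation gives R_eff = 12*isolation_days - 4.
Substituting into the incidence equation gives incidence = 39*isolation_days - 5.
Solve 39*isolation_days - 5 = 34: isolation_days = (34 + 5) / 39 = 1.

isolation_days = 1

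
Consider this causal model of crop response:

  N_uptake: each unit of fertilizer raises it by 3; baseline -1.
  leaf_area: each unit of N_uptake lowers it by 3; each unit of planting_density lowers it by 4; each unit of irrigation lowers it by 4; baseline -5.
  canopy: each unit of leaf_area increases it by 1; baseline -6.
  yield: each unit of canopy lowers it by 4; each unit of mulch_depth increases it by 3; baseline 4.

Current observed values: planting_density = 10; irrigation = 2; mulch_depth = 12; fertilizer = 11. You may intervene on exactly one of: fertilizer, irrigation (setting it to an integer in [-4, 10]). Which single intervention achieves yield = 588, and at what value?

Intervening on fertilizer: with other inputs at their observed values, yield = 36*fertilizer + 264. Solving for 588 gives fertilizer = 9, within [-4, 10].
Intervening on irrigation: yield = 16*irrigation + 628. Reaching 588 requires irrigation = -5/2, not an integer.

set fertilizer = 9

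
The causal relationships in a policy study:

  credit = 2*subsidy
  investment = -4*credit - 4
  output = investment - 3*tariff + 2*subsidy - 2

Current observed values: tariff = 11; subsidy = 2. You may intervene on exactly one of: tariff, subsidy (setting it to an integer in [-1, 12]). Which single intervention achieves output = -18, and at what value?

Intervening on tariff: with other inputs at their observed values, output = -3*tariff - 18. Solving for -18 gives tariff = 0, within [-1, 12].
Intervening on subsidy: output = -6*subsidy - 39. Reaching -18 requires subsidy = -7/2, not an integer.

set tariff = 0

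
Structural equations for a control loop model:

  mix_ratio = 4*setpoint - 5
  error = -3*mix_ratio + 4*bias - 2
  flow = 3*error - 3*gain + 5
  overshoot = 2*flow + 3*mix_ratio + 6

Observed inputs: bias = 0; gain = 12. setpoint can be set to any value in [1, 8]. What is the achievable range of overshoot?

-473 to -53

Substituting into the error equation gives error = -12*setpoint + 13.
This gives flow = -36*setpoint + 8.
This gives overshoot = -60*setpoint + 7.
Linear in setpoint, so extremes are at the endpoints: setpoint = 1 gives overshoot = -53; setpoint = 8 gives overshoot = -473.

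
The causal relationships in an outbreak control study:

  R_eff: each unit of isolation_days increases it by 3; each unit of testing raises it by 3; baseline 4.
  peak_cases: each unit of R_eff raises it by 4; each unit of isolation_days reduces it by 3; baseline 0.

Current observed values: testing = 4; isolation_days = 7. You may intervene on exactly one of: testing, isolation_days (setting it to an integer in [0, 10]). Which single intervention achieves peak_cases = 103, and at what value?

set testing = 2

Intervening on testing: with other inputs at their observed values, peak_cases = 12*testing + 79. Solving for 103 gives testing = 2, within [0, 10].
Intervening on isolation_days: peak_cases = 9*isolation_days + 64. Reaching 103 requires isolation_days = 13/3, not an integer.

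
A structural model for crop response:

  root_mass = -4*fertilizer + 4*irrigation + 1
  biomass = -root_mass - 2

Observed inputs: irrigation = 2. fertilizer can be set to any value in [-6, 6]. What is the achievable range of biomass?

Substituting into the root_mass equation gives root_mass = -4*fertilizer + 9.
Substituting into the biomass equation gives biomass = 4*fertilizer - 11.
Linear in fertilizer, so extremes are at the endpoints: fertilizer = -6 gives biomass = -35; fertilizer = 6 gives biomass = 13.

-35 to 13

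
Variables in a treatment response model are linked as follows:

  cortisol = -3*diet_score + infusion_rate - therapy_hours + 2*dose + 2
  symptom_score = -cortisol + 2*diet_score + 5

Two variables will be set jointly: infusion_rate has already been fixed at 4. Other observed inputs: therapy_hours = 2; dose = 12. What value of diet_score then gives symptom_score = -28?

diet_score = -1

With infusion_rate held at 4:
Substituting into the cortisol equation gives cortisol = -3*diet_score + 28.
symptom_score becomes 5*diet_score - 23.
Solve 5*diet_score - 23 = -28: diet_score = (-28 + 23) / 5 = -1.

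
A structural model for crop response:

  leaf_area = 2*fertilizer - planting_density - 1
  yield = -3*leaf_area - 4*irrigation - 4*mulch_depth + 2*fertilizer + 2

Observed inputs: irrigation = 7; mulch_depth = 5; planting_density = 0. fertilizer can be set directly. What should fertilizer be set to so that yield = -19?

fertilizer = -6

Substituting into the leaf_area equation gives leaf_area = 2*fertilizer - 1.
This gives yield = -4*fertilizer - 43.
Solve -4*fertilizer - 43 = -19: fertilizer = (-19 + 43) / -4 = -6.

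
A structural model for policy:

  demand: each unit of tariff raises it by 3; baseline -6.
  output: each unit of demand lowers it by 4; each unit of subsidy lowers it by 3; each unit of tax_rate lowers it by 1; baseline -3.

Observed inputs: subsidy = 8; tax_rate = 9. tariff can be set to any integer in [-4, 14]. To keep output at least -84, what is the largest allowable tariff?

tariff = 6

Substituting into the output equation gives output = -12*tariff - 12.
Require -12*tariff - 12 ≥ -84, so tariff ≤ 6.
The largest integer in [-4, 14] satisfying this is 6.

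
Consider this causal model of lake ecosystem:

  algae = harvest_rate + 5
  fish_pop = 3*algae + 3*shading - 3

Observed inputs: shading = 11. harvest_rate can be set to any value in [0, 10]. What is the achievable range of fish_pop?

Substituting into the fish_pop equation gives fish_pop = 3*harvest_rate + 45.
Linear in harvest_rate, so extremes are at the endpoints: harvest_rate = 0 gives fish_pop = 45; harvest_rate = 10 gives fish_pop = 75.

45 to 75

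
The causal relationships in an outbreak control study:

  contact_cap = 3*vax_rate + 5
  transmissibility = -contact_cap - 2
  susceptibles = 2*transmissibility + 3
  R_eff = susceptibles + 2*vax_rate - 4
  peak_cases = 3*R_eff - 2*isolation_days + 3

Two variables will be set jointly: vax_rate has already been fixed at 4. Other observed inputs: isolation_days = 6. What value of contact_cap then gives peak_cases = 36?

contact_cap = -6

With vax_rate held at 4:
Intervening on contact_cap fixes its value directly, overriding its dependence on vax_rate.
Substituting into the susceptibles equation gives susceptibles = -2*contact_cap - 1.
Substituting into the R_eff equation gives R_eff = -2*contact_cap + 3.
Substituting into the peak_cases equation gives peak_cases = -6*contact_cap.
Solve -6*contact_cap = 36: contact_cap = 36 / -6 = -6.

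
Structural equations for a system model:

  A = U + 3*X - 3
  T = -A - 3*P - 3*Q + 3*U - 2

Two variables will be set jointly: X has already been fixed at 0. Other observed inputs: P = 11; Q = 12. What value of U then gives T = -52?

With X held at 0:
Substituting into the A equation gives A = U - 3.
Substituting into the T equation gives T = 2*U - 68.
Solve 2*U - 68 = -52: U = (-52 + 68) / 2 = 8.

U = 8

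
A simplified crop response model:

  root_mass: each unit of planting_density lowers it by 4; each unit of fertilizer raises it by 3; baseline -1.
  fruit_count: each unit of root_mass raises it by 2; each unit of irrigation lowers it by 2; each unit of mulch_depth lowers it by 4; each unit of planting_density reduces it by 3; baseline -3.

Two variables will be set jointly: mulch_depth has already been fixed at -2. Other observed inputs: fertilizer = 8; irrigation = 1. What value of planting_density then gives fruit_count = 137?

planting_density = -8

With mulch_depth held at -2:
Substituting into the root_mass equation gives root_mass = -4*planting_density + 23.
So fruit_count = -11*planting_density + 49.
Solve -11*planting_density + 49 = 137: planting_density = (137 - 49) / -11 = -8.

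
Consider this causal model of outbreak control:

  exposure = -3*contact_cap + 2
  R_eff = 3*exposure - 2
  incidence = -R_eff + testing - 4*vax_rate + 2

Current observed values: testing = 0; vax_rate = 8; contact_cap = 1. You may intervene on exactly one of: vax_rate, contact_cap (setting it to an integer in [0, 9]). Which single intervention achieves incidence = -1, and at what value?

set vax_rate = 2

Intervening on vax_rate: with other inputs at their observed values, incidence = -4*vax_rate + 7. Solving for -1 gives vax_rate = 2, within [0, 9].
Intervening on contact_cap: incidence = 9*contact_cap - 34. Reaching -1 requires contact_cap = 11/3, not an integer.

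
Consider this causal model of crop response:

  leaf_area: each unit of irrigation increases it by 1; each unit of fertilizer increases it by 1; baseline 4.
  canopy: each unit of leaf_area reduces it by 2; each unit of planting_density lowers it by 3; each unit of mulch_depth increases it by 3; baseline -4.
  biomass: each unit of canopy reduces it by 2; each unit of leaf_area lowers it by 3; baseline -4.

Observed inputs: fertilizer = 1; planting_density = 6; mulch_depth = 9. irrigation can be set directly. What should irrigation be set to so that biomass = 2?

irrigation = 11

Substituting into the leaf_area equation gives leaf_area = irrigation + 5.
canopy becomes -2*irrigation - 5.
Substituting into the biomass equation gives biomass = irrigation - 9.
Solve irrigation - 9 = 2: irrigation = (2 + 9) / 1 = 11.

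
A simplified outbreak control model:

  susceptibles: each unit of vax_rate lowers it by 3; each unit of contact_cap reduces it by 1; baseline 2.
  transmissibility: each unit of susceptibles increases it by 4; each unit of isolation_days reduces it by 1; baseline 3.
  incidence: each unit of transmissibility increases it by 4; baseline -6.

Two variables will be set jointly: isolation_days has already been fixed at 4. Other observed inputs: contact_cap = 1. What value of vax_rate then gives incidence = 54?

vax_rate = -1

With isolation_days held at 4:
Substituting into the susceptibles equation gives susceptibles = -3*vax_rate + 1.
So transmissibility = -12*vax_rate + 3.
Substituting into the incidence equation gives incidence = -48*vax_rate + 6.
Solve -48*vax_rate + 6 = 54: vax_rate = (54 - 6) / -48 = -1.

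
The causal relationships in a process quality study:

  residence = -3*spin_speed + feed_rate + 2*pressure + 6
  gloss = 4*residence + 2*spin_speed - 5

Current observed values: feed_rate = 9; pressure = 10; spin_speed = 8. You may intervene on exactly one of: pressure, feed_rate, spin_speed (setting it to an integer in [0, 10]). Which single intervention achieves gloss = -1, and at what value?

set pressure = 3

Intervening on pressure: with other inputs at their observed values, gloss = 8*pressure - 25. Solving for -1 gives pressure = 3, within [0, 10].
Intervening on feed_rate: gloss = 4*feed_rate + 19. Reaching -1 requires feed_rate = -5, outside [0, 10].
Intervening on spin_speed: gloss = -10*spin_speed + 135. Reaching -1 requires spin_speed = 68/5, not an integer.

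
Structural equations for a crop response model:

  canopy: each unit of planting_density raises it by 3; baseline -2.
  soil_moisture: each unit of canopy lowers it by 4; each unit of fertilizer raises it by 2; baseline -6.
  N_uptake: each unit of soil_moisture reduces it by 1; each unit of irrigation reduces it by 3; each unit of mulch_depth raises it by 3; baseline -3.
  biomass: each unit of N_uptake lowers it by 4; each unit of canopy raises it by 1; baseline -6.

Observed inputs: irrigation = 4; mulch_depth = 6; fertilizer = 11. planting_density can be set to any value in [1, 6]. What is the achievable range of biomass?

Substituting into the soil_moisture equation gives soil_moisture = -12*planting_density + 24.
This gives N_uptake = 12*planting_density - 21.
Substituting into the biomass equation gives biomass = -45*planting_density + 76.
Linear in planting_density, so extremes are at the endpoints: planting_density = 1 gives biomass = 31; planting_density = 6 gives biomass = -194.

-194 to 31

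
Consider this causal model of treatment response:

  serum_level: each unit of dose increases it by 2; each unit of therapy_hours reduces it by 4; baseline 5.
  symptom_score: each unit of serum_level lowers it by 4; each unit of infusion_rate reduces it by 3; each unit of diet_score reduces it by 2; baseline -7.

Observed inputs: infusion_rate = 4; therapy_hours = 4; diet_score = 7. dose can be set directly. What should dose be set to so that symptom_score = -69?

Substituting into the serum_level equation gives serum_level = 2*dose - 11.
Substituting into the symptom_score equation gives symptom_score = -8*dose + 11.
Solve -8*dose + 11 = -69: dose = (-69 - 11) / -8 = 10.

dose = 10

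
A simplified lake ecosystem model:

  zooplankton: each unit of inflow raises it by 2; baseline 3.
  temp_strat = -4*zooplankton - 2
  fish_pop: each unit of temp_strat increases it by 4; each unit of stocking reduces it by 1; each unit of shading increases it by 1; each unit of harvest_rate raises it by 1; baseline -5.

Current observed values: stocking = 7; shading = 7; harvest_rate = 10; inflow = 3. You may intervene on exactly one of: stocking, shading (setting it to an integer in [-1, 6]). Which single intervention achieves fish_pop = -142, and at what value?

Intervening on stocking: with other inputs at their observed values, fish_pop = -stocking - 140. Solving for -142 gives stocking = 2, within [-1, 6].
Intervening on shading: fish_pop = shading - 154. Reaching -142 requires shading = 12, outside [-1, 6].

set stocking = 2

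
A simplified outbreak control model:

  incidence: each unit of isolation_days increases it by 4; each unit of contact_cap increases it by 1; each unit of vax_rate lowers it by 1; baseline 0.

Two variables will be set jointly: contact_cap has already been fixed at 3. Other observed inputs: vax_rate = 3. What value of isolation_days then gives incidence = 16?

isolation_days = 4

With contact_cap held at 3:
Substituting into the incidence equation gives incidence = 4*isolation_days.
Solve 4*isolation_days = 16: isolation_days = 16 / 4 = 4.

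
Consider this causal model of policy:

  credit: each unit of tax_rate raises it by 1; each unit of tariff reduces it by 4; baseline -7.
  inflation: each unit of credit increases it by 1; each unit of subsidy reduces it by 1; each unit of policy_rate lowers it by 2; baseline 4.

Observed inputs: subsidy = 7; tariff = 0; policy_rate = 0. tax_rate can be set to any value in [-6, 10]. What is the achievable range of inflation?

-16 to 0

Substituting into the credit equation gives credit = tax_rate - 7.
Substituting into the inflation equation gives inflation = tax_rate - 10.
Linear in tax_rate, so extremes are at the endpoints: tax_rate = -6 gives inflation = -16; tax_rate = 10 gives inflation = 0.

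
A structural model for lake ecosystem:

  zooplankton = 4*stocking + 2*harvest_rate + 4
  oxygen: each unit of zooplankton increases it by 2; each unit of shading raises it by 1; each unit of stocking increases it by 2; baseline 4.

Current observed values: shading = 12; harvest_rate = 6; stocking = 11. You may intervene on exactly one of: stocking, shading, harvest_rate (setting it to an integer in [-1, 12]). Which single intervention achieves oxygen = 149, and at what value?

set shading = 3

Intervening on stocking: oxygen = 10*stocking + 48. Reaching 149 requires stocking = 101/10, not an integer.
Intervening on shading: with other inputs at their observed values, oxygen = shading + 146. Solving for 149 gives shading = 3, within [-1, 12].
Intervening on harvest_rate: oxygen = 4*harvest_rate + 134. Reaching 149 requires harvest_rate = 15/4, not an integer.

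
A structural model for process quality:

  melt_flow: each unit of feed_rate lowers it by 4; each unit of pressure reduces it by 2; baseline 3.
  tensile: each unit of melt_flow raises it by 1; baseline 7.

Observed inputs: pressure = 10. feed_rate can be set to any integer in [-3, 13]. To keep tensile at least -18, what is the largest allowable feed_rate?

feed_rate = 2

Substituting into the melt_flow equation gives melt_flow = -4*feed_rate - 17.
This gives tensile = -4*feed_rate - 10.
Require -4*feed_rate - 10 ≥ -18, so feed_rate ≤ 2.
The largest integer in [-3, 13] satisfying this is 2.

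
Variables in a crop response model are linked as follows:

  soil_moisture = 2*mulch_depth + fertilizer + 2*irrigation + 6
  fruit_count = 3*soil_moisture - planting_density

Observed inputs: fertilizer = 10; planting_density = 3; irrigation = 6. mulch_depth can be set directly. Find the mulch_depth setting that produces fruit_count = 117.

Substituting into the soil_moisture equation gives soil_moisture = 2*mulch_depth + 28.
fruit_count becomes 6*mulch_depth + 81.
Solve 6*mulch_depth + 81 = 117: mulch_depth = (117 - 81) / 6 = 6.

mulch_depth = 6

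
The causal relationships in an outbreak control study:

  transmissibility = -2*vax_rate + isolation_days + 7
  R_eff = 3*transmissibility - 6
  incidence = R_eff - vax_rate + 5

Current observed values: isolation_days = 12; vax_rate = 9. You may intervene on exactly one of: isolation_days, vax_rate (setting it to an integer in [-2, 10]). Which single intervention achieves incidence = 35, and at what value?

Intervening on isolation_days: incidence = 3*isolation_days - 43. Reaching 35 requires isolation_days = 26, outside [-2, 10].
Intervening on vax_rate: with other inputs at their observed values, incidence = -7*vax_rate + 56. Solving for 35 gives vax_rate = 3, within [-2, 10].

set vax_rate = 3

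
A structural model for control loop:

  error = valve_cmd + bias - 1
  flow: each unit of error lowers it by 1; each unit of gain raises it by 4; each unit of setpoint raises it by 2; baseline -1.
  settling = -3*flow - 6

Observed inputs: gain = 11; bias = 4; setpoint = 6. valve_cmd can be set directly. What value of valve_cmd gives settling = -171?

Substituting into the error equation gives error = valve_cmd + 3.
Substituting into the flow equation gives flow = -valve_cmd + 52.
So settling = 3*valve_cmd - 162.
Solve 3*valve_cmd - 162 = -171: valve_cmd = (-171 + 162) / 3 = -3.

valve_cmd = -3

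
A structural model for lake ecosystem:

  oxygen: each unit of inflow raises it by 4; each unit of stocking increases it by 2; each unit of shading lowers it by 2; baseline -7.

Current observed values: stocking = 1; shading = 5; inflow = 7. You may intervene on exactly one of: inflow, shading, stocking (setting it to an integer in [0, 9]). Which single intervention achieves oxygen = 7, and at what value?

Intervening on inflow: oxygen = 4*inflow - 15. Reaching 7 requires inflow = 11/2, not an integer.
Intervening on shading: with other inputs at their observed values, oxygen = -2*shading + 23. Solving for 7 gives shading = 8, within [0, 9].
Intervening on stocking: oxygen = 2*stocking + 11. Reaching 7 requires stocking = -2, outside [0, 9].

set shading = 8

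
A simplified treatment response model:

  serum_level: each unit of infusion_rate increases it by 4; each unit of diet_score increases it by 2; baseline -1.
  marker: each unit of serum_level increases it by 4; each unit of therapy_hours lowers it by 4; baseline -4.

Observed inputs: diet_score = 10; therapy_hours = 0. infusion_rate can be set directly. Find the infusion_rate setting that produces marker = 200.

Substituting into the serum_level equation gives serum_level = 4*infusion_rate + 19.
This gives marker = 16*infusion_rate + 72.
Solve 16*infusion_rate + 72 = 200: infusion_rate = (200 - 72) / 16 = 8.

infusion_rate = 8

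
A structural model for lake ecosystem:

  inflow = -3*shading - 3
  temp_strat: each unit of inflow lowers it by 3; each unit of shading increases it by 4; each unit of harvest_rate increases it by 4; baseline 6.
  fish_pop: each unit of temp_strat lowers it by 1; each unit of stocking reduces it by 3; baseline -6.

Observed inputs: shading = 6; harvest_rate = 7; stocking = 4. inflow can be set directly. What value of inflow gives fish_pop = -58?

inflow = 6

Intervening on inflow fixes its value directly, overriding its dependence on shading.
Substituting into the temp_strat equation gives temp_strat = -3*inflow + 58.
Substituting into the fish_pop equation gives fish_pop = 3*inflow - 76.
Solve 3*inflow - 76 = -58: inflow = (-58 + 76) / 3 = 6.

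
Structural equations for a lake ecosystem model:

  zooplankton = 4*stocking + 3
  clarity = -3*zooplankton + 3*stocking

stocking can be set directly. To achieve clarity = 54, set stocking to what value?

Substituting into the clarity equation gives clarity = -9*stocking - 9.
Solve -9*stocking - 9 = 54: stocking = (54 + 9) / -9 = -7.

stocking = -7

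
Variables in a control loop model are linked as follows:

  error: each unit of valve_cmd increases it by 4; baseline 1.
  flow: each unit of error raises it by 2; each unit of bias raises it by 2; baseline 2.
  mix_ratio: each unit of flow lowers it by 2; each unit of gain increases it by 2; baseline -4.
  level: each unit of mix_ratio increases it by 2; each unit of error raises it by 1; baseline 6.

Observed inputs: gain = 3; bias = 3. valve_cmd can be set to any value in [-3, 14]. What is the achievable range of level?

Substituting into the flow equation gives flow = 8*valve_cmd + 10.
mix_ratio becomes -16*valve_cmd - 18.
So level = -28*valve_cmd - 29.
Linear in valve_cmd, so extremes are at the endpoints: valve_cmd = -3 gives level = 55; valve_cmd = 14 gives level = -421.

-421 to 55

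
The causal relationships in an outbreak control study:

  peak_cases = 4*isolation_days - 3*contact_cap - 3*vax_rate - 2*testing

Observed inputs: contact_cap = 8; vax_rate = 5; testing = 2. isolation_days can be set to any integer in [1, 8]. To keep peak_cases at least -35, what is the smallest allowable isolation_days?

Substituting into the peak_cases equation gives peak_cases = 4*isolation_days - 43.
Require 4*isolation_days - 43 ≥ -35, so isolation_days ≥ 2.
The smallest integer in [1, 8] satisfying this is 2.

isolation_days = 2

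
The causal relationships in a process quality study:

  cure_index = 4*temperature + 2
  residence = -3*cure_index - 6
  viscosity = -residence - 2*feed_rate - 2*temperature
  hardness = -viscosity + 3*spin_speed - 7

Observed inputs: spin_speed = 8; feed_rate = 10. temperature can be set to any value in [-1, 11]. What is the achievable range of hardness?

Substituting into the residence equation gives residence = -12*temperature - 12.
Substituting into the viscosity equation gives viscosity = 10*temperature - 8.
Substituting into the hardness equation gives hardness = -10*temperature + 25.
Linear in temperature, so extremes are at the endpoints: temperature = -1 gives hardness = 35; temperature = 11 gives hardness = -85.

-85 to 35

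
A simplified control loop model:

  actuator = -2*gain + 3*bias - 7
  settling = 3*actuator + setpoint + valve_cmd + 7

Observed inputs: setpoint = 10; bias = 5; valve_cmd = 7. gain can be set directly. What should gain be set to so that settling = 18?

gain = 5

Substituting into the actuator equation gives actuator = -2*gain + 8.
Substituting into the settling equation gives settling = -6*gain + 48.
Solve -6*gain + 48 = 18: gain = (18 - 48) / -6 = 5.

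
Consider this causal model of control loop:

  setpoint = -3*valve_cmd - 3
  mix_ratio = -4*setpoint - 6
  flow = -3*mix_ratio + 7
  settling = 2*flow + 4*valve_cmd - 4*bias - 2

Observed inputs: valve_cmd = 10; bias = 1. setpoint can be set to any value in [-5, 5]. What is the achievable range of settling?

Intervening on setpoint fixes its value directly, overriding its dependence on valve_cmd.
Substituting into the flow equation gives flow = 12*setpoint + 25.
Substituting into the settling equation gives settling = 24*setpoint + 84.
Linear in setpoint, so extremes are at the endpoints: setpoint = -5 gives settling = -36; setpoint = 5 gives settling = 204.

-36 to 204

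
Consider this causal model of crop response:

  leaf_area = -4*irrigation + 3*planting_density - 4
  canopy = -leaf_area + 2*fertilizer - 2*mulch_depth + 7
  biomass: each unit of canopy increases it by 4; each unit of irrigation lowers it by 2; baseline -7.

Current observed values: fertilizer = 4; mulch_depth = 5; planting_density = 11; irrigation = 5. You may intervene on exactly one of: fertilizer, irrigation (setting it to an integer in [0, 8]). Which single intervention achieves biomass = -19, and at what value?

Intervening on fertilizer: biomass = 8*fertilizer - 65. Reaching -19 requires fertilizer = 23/4, not an integer.
Intervening on irrigation: with other inputs at their observed values, biomass = 14*irrigation - 103. Solving for -19 gives irrigation = 6, within [0, 8].

set irrigation = 6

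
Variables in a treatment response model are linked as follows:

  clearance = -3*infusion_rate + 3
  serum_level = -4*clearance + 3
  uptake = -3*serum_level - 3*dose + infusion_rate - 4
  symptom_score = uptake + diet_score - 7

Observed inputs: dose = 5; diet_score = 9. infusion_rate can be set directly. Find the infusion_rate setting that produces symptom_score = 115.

Substituting into the serum_level equation gives serum_level = 12*infusion_rate - 9.
Substituting into the uptake equation gives uptake = -35*infusion_rate + 8.
symptom_score becomes -35*infusion_rate + 10.
Solve -35*infusion_rate + 10 = 115: infusion_rate = (115 - 10) / -35 = -3.

infusion_rate = -3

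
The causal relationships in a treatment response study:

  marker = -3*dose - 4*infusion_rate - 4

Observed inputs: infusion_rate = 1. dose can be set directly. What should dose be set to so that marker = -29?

dose = 7

Substituting into the marker equation gives marker = -3*dose - 8.
Solve -3*dose - 8 = -29: dose = (-29 + 8) / -3 = 7.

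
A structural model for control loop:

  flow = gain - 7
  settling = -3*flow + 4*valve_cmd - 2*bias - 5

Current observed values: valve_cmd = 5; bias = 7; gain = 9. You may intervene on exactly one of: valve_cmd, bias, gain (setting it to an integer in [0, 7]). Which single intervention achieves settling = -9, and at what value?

Intervening on valve_cmd: with other inputs at their observed values, settling = 4*valve_cmd - 25. Solving for -9 gives valve_cmd = 4, within [0, 7].
Intervening on bias: settling = -2*bias + 9. Reaching -9 requires bias = 9, outside [0, 7].
Intervening on gain: settling = -3*gain + 22. Reaching -9 requires gain = 31/3, not an integer.

set valve_cmd = 4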